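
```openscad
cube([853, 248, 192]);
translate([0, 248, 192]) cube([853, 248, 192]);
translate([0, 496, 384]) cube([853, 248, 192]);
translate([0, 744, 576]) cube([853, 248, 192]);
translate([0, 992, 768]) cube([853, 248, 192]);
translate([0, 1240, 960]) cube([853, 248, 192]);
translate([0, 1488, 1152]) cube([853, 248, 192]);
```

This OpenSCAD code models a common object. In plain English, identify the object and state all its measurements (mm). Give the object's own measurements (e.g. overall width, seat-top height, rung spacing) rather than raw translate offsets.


A straight staircase of 7 solid steps. Each step is 853 mm wide (x), 248 mm deep (y, the going) and 192 mm tall (the rise). The first step rests on the floor; each subsequent step sits one going further in +y and one rise higher in +z, directly behind and above the previous step with no overlap.


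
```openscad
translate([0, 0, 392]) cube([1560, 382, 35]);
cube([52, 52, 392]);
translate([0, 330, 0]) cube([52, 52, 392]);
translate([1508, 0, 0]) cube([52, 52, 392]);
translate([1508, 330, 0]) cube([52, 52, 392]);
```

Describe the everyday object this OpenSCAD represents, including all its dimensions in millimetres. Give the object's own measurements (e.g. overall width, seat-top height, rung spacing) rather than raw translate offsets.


A long wooden bench with a 1560 mm (x) × 382 mm (y) seat, 35 mm thick, its top surface 427 mm above the floor. Four 52 mm square legs at the seat corners, flush with the edges, run from z = 0 to the seat underside.


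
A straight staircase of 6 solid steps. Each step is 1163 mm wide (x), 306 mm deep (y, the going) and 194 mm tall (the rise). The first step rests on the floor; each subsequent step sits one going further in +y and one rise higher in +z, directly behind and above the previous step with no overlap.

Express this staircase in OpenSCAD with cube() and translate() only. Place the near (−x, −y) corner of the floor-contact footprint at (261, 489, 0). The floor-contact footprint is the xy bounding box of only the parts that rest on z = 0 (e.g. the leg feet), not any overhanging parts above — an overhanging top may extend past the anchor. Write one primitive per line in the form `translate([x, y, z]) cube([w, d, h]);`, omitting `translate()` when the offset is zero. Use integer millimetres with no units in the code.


translate([261, 489, 0]) cube([1163, 306, 194]);
translate([261, 795, 194]) cube([1163, 306, 194]);
translate([261, 1101, 388]) cube([1163, 306, 194]);
translate([261, 1407, 582]) cube([1163, 306, 194]);
translate([261, 1713, 776]) cube([1163, 306, 194]);
translate([261, 2019, 970]) cube([1163, 306, 194]);


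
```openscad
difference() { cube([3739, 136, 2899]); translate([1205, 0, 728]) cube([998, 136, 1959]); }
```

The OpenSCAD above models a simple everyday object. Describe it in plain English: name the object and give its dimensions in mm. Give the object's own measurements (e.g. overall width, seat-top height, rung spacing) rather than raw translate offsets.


A wall 3739 mm long (x), 136 mm thick (y), 2899 mm tall, with a rectangular window opening cut through it. The opening is 998 mm wide and 1959 mm tall; its sill is at z = 728 mm and its near (−x) edge is 1205 mm from the wall's −x end. The opening passes through the full wall thickness.


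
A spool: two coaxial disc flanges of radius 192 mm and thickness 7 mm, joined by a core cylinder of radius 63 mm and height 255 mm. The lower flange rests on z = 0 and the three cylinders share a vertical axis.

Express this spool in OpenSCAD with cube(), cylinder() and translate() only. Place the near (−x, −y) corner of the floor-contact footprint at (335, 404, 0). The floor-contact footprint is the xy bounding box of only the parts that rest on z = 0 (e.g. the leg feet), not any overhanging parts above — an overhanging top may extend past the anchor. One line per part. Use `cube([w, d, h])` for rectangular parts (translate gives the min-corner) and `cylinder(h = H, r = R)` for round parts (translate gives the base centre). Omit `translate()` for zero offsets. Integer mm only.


translate([527, 596, 0]) cylinder(h = 7, r = 192);
translate([527, 596, 7]) cylinder(h = 255, r = 63);
translate([527, 596, 262]) cylinder(h = 7, r = 192);


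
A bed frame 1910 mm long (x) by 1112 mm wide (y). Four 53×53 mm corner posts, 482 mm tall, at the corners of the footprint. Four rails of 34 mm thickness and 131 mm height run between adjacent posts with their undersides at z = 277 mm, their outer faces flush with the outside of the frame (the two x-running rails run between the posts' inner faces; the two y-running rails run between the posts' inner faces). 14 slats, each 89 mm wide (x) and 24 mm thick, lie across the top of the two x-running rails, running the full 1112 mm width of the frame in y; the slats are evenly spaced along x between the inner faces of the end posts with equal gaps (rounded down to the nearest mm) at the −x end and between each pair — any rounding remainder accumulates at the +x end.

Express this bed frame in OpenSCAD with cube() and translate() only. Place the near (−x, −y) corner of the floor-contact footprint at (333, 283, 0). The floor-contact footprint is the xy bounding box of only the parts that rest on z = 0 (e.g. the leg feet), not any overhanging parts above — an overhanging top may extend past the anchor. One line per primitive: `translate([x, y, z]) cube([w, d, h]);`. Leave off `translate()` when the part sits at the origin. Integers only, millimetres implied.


translate([333, 283, 0]) cube([53, 53, 482]);
translate([333, 1342, 0]) cube([53, 53, 482]);
translate([2190, 283, 0]) cube([53, 53, 482]);
translate([2190, 1342, 0]) cube([53, 53, 482]);
translate([386, 283, 277]) cube([1804, 34, 131]);
translate([386, 1361, 277]) cube([1804, 34, 131]);
translate([333, 336, 277]) cube([34, 1006, 131]);
translate([2209, 336, 277]) cube([34, 1006, 131]);
translate([423, 283, 408]) cube([89, 1112, 24]);
translate([549, 283, 408]) cube([89, 1112, 24]);
translate([675, 283, 408]) cube([89, 1112, 24]);
translate([801, 283, 408]) cube([89, 1112, 24]);
translate([927, 283, 408]) cube([89, 1112, 24]);
translate([1053, 283, 408]) cube([89, 1112, 24]);
translate([1179, 283, 408]) cube([89, 1112, 24]);
translate([1305, 283, 408]) cube([89, 1112, 24]);
translate([1431, 283, 408]) cube([89, 1112, 24]);
translate([1557, 283, 408]) cube([89, 1112, 24]);
translate([1683, 283, 408]) cube([89, 1112, 24]);
translate([1809, 283, 408]) cube([89, 1112, 24]);
translate([1935, 283, 408]) cube([89, 1112, 24]);
translate([2061, 283, 408]) cube([89, 1112, 24]);


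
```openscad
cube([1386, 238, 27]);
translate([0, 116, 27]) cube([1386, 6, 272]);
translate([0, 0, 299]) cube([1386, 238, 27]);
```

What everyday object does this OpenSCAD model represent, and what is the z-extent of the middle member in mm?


An I-beam. The web height is 272 mm.

Two wide flanges with a thin centred web — an I-beam. Overall 326 mm minus two 27 mm flanges gives a web of 326 − 2·27 = 272 mm.


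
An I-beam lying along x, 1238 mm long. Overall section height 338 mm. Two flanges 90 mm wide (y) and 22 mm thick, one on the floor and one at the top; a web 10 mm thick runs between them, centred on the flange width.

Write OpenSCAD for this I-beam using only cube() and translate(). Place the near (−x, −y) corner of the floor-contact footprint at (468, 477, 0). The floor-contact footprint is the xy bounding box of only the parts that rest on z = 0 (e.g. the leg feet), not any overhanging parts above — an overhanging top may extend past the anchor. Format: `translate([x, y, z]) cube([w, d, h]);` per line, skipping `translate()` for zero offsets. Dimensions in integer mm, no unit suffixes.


translate([468, 477, 0]) cube([1238, 90, 22]);
translate([468, 517, 22]) cube([1238, 10, 294]);
translate([468, 477, 316]) cube([1238, 90, 22]);


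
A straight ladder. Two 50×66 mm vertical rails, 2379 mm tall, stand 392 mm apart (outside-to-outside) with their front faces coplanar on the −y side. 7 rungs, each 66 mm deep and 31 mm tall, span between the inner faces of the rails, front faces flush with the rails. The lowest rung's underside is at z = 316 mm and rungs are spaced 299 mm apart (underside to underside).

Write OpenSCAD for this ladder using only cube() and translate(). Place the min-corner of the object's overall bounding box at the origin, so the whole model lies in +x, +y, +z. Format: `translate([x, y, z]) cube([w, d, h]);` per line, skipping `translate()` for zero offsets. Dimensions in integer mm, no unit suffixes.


cube([50, 66, 2379]);
translate([342, 0, 0]) cube([50, 66, 2379]);
translate([50, 0, 316]) cube([292, 66, 31]);
translate([50, 0, 615]) cube([292, 66, 31]);
translate([50, 0, 914]) cube([292, 66, 31]);
translate([50, 0, 1213]) cube([292, 66, 31]);
translate([50, 0, 1512]) cube([292, 66, 31]);
translate([50, 0, 1811]) cube([292, 66, 31]);
translate([50, 0, 2110]) cube([292, 66, 31]);


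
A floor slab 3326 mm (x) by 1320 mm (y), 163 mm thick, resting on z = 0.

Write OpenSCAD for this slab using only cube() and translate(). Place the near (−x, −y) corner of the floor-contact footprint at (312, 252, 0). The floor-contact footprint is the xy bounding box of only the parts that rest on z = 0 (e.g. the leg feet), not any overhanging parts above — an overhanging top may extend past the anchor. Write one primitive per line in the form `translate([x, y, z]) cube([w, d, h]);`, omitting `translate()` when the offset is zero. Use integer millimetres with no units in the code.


translate([312, 252, 0]) cube([3326, 1320, 163]);


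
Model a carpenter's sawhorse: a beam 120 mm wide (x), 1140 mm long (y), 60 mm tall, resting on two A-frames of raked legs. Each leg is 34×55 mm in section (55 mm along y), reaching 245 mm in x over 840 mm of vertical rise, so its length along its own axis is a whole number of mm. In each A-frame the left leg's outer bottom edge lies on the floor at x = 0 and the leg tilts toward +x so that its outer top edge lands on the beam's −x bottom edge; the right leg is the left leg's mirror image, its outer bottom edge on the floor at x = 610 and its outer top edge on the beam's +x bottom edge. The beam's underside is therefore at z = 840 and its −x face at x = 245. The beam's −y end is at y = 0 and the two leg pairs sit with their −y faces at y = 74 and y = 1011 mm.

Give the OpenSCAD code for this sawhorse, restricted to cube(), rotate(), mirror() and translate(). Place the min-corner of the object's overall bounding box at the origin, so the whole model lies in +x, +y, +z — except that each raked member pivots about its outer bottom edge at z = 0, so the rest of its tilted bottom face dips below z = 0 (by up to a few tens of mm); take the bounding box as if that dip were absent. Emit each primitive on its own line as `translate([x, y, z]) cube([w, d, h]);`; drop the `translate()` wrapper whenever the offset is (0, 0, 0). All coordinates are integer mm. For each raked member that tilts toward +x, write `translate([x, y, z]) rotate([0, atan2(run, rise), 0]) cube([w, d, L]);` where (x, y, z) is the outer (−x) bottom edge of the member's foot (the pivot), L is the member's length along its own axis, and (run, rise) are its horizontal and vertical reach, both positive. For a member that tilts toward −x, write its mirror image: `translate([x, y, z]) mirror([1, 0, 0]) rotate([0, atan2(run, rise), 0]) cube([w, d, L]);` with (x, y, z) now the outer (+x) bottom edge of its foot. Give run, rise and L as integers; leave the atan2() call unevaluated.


translate([245, 0, 840]) cube([120, 1140, 60]);
translate([0, 74, 0]) rotate([0, atan2(245, 840), 0]) cube([34, 55, 875]);
translate([610, 74, 0]) mirror([1, 0, 0]) rotate([0, atan2(245, 840), 0]) cube([34, 55, 875]);
translate([0, 1011, 0]) rotate([0, atan2(245, 840), 0]) cube([34, 55, 875]);
translate([610, 1011, 0]) mirror([1, 0, 0]) rotate([0, atan2(245, 840), 0]) cube([34, 55, 875]);


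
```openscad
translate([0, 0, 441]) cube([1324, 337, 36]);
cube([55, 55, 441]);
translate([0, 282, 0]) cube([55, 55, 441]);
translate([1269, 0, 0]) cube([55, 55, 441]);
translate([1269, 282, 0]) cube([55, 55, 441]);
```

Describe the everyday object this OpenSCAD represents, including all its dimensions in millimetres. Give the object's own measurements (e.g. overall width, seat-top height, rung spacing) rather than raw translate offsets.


A long wooden bench with a 1324 mm (x) × 337 mm (y) seat, 36 mm thick, its top surface 477 mm above the floor. Four 55 mm square legs at the seat corners, flush with the edges, run from z = 0 to the seat underside.


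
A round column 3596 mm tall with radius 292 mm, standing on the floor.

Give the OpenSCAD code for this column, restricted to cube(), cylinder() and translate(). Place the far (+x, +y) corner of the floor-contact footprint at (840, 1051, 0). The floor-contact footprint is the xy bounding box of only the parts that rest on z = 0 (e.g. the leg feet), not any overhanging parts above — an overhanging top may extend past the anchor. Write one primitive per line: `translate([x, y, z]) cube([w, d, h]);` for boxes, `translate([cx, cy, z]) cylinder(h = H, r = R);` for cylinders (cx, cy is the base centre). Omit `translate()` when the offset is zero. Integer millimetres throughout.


translate([548, 759, 0]) cylinder(h = 3596, r = 292);


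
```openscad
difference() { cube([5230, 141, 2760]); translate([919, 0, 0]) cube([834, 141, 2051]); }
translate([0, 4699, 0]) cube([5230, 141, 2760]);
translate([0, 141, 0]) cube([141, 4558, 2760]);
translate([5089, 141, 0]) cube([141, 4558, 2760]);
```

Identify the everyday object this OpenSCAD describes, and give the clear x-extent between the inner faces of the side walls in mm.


A single room. The interior width is 4948 mm.

Four walls enclosing a rectangle with a door in the front wall — a room. Outside width 5230 minus two 141 mm walls gives 4948 mm.


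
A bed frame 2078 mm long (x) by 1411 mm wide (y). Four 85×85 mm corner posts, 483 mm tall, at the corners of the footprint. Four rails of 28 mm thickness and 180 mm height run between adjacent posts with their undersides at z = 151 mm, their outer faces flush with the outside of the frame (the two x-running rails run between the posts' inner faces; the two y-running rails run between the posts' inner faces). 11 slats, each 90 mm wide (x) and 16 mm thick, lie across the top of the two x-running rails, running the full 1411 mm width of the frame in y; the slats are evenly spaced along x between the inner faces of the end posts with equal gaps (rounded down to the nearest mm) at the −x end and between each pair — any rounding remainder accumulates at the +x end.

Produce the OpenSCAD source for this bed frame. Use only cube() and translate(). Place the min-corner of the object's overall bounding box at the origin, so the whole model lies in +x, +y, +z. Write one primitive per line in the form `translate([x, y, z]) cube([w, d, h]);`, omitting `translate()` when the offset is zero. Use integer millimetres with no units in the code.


// slat z = rail_z + rail_h = 151 + 180 = 331
// slat gap = ⌊(1908 − 11·90) / 12⌋ = 76
cube([85, 85, 483]);
translate([0, 1326, 0]) cube([85, 85, 483]);
translate([1993, 0, 0]) cube([85, 85, 483]);
translate([1993, 1326, 0]) cube([85, 85, 483]);
translate([85, 0, 151]) cube([1908, 28, 180]);
translate([85, 1383, 151]) cube([1908, 28, 180]);
translate([0, 85, 151]) cube([28, 1241, 180]);
translate([2050, 85, 151]) cube([28, 1241, 180]);
translate([161, 0, 331]) cube([90, 1411, 16]);
translate([327, 0, 331]) cube([90, 1411, 16]);
translate([493, 0, 331]) cube([90, 1411, 16]);
translate([659, 0, 331]) cube([90, 1411, 16]);
translate([825, 0, 331]) cube([90, 1411, 16]);
translate([991, 0, 331]) cube([90, 1411, 16]);
translate([1157, 0, 331]) cube([90, 1411, 16]);
translate([1323, 0, 331]) cube([90, 1411, 16]);
translate([1489, 0, 331]) cube([90, 1411, 16]);
translate([1655, 0, 331]) cube([90, 1411, 16]);
translate([1821, 0, 331]) cube([90, 1411, 16]);


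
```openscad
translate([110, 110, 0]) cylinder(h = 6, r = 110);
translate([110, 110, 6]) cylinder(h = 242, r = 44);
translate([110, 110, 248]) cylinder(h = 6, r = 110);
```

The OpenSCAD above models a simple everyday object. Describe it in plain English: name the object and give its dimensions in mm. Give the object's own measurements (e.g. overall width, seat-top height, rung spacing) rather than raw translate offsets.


A spool: two coaxial disc flanges of radius 110 mm and thickness 6 mm, joined by a core cylinder of radius 44 mm and height 242 mm. The lower flange rests on z = 0 and the three cylinders share a vertical axis.


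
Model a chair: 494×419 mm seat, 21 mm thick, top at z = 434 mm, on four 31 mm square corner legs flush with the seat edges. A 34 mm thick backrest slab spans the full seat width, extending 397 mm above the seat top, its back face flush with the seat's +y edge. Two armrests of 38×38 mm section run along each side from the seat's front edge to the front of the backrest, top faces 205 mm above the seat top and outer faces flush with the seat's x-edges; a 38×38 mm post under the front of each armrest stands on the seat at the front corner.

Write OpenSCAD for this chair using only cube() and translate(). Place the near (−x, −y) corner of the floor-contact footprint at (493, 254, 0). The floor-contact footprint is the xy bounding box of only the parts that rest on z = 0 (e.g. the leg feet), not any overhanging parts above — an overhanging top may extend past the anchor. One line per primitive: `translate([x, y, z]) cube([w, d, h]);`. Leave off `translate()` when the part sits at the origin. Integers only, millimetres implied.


translate([493, 254, 413]) cube([494, 419, 21]);
translate([493, 254, 0]) cube([31, 31, 413]);
translate([956, 254, 0]) cube([31, 31, 413]);
translate([493, 642, 0]) cube([31, 31, 413]);
translate([956, 642, 0]) cube([31, 31, 413]);
translate([493, 639, 434]) cube([494, 34, 397]);
translate([493, 254, 601]) cube([38, 385, 38]);
translate([949, 254, 601]) cube([38, 385, 38]);
translate([493, 254, 434]) cube([38, 38, 167]);
translate([949, 254, 434]) cube([38, 38, 167]);


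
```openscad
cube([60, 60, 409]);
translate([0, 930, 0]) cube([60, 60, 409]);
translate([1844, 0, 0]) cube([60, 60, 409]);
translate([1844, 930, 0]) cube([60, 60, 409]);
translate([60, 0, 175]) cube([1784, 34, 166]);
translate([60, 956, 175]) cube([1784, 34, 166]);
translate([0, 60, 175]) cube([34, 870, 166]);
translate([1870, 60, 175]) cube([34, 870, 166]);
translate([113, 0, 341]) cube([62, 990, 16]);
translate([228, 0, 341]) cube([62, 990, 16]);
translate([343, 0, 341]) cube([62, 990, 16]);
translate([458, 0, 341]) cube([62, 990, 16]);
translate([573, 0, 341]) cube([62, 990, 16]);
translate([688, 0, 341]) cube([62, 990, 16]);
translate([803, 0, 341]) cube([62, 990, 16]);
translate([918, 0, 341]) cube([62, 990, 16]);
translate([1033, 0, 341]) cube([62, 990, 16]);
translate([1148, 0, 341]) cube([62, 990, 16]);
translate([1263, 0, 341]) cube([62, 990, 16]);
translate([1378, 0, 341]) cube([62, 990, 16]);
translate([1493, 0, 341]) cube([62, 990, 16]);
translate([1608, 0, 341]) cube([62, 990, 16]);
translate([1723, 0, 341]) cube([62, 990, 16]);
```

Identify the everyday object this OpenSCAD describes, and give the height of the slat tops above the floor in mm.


A bed frame. The slat-top height is 357 mm.

Four posts, four rails, and a row of slats — a bed frame. Slats sit on the rails at z = 175 + 166 = 341; with slat thickness 16, the top is 357 mm.


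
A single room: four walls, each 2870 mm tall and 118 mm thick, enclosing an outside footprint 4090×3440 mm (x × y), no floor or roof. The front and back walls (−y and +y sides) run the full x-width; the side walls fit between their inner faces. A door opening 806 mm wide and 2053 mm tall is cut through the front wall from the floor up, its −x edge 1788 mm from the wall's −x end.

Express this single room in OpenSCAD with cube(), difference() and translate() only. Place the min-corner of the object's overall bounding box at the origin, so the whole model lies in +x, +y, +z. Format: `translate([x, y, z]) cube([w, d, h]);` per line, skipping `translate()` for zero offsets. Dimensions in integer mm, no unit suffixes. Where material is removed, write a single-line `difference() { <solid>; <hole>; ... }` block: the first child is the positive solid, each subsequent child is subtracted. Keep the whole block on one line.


difference() { cube([4090, 118, 2870]); translate([1788, 0, 0]) cube([806, 118, 2053]); }
translate([0, 3322, 0]) cube([4090, 118, 2870]);
translate([0, 118, 0]) cube([118, 3204, 2870]);
translate([3972, 118, 0]) cube([118, 3204, 2870]);


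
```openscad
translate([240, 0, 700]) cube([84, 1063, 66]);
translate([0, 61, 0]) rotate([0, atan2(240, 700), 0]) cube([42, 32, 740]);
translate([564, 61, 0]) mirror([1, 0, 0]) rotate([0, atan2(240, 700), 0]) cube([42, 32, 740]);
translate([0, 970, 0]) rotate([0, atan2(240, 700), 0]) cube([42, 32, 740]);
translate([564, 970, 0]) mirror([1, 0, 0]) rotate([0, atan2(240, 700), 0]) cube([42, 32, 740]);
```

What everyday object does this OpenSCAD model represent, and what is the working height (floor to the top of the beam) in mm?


A sawhorse. The overall height is 766 mm.

A beam across two mirrored pairs of raked legs — a sawhorse. The beam's underside is at z = 700 (matching the legs' vertical rise in atan2(240, 700)) and the beam is 66 mm tall, so its top is at 700 + 66 = 766 mm. The raked legs top out at the beam's underside, so that is the highest point.


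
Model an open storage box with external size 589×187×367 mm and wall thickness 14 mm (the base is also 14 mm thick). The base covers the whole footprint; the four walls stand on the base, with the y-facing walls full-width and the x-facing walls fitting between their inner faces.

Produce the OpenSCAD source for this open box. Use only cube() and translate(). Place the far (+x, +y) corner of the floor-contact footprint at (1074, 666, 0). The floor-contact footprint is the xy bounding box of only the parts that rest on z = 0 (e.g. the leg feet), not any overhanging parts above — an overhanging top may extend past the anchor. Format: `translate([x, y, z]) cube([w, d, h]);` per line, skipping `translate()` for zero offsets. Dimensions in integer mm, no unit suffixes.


translate([485, 479, 0]) cube([589, 187, 14]);
translate([485, 479, 14]) cube([589, 14, 353]);
translate([485, 652, 14]) cube([589, 14, 353]);
translate([485, 493, 14]) cube([14, 159, 353]);
translate([1060, 493, 14]) cube([14, 159, 353]);


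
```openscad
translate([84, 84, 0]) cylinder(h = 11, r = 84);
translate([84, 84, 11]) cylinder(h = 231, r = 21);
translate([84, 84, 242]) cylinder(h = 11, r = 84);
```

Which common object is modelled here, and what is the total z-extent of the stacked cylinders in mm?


A spool. The overall height is 253 mm.

Three coaxial cylinders, large–small–large — a spool. Two 11 mm flanges and a 231 mm core give 11 + 231 + 11 = 253 mm.


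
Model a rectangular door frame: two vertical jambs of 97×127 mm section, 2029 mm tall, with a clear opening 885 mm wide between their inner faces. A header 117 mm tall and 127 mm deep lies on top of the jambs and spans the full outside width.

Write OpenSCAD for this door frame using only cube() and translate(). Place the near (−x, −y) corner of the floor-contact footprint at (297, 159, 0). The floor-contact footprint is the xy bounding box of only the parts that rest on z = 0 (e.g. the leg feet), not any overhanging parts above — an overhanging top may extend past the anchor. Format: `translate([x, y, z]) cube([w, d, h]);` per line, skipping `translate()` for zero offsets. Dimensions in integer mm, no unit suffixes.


translate([297, 159, 0]) cube([97, 127, 2029]);
translate([1279, 159, 0]) cube([97, 127, 2029]);
translate([297, 159, 2029]) cube([1079, 127, 117]);


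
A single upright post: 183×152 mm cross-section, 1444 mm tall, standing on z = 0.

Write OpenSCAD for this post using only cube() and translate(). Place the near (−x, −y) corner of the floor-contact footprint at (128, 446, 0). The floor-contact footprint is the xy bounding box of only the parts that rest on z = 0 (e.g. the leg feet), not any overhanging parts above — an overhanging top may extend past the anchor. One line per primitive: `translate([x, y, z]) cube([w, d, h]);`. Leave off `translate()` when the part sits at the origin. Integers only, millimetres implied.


translate([128, 446, 0]) cube([183, 152, 1444]);


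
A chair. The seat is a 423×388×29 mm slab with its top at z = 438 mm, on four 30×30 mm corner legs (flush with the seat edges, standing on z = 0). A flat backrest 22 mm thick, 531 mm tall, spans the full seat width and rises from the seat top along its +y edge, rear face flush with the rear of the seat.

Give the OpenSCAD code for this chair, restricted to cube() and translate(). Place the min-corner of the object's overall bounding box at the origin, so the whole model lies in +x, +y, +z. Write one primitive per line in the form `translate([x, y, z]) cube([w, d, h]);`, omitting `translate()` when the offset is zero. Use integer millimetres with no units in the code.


translate([0, 0, 409]) cube([423, 388, 29]);
cube([30, 30, 409]);
translate([393, 0, 0]) cube([30, 30, 409]);
translate([0, 358, 0]) cube([30, 30, 409]);
translate([393, 358, 0]) cube([30, 30, 409]);
translate([0, 366, 438]) cube([423, 22, 531]);


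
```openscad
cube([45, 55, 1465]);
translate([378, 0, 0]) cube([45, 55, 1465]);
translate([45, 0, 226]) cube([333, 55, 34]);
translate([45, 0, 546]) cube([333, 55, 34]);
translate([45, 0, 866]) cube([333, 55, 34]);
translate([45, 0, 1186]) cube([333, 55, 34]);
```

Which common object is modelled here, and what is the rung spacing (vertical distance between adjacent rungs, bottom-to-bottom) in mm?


A ladder. The rung spacing is 320 mm.

Two tall 45×55 posts with 4 short bars between them — a ladder. Adjacent rungs sit at z = 226 and z = 546, so the spacing is 546 − 226 = 320 mm.


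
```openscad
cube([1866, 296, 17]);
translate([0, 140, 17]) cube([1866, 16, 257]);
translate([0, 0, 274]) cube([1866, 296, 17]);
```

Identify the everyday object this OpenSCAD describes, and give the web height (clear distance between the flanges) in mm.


An I-beam. The web height is 257 mm.

Two wide flanges with a thin centred web — an I-beam. Overall 291 mm minus two 17 mm flanges gives a web of 291 − 2·17 = 257 mm.


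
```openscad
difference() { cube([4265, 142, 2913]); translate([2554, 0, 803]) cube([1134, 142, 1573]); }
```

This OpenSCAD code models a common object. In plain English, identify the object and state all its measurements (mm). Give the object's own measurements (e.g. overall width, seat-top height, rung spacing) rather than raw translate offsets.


A wall 4265 mm long (x), 142 mm thick (y), 2913 mm tall, with a rectangular window opening cut through it. The opening is 1134 mm wide and 1573 mm tall; its sill is at z = 803 mm and its near (−x) edge is 2554 mm from the wall's −x end. The opening passes through the full wall thickness.


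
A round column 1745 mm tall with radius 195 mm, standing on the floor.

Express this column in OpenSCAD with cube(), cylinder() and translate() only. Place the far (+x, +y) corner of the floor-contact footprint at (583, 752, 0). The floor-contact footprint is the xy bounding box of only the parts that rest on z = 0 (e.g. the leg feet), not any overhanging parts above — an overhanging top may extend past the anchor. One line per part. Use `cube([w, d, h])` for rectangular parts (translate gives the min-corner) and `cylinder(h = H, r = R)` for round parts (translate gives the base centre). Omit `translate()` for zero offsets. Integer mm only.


translate([388, 557, 0]) cylinder(h = 1745, r = 195);


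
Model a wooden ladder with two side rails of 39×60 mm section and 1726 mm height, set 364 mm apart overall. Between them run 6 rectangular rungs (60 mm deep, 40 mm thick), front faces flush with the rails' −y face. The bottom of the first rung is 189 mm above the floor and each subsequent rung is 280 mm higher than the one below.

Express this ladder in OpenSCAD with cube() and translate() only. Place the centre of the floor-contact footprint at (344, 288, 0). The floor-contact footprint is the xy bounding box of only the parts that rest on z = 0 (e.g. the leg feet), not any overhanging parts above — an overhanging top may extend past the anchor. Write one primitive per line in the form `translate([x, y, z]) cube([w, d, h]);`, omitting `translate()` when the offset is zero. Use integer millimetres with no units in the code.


translate([162, 258, 0]) cube([39, 60, 1726]);
translate([487, 258, 0]) cube([39, 60, 1726]);
translate([201, 258, 189]) cube([286, 60, 40]);
translate([201, 258, 469]) cube([286, 60, 40]);
translate([201, 258, 749]) cube([286, 60, 40]);
translate([201, 258, 1029]) cube([286, 60, 40]);
translate([201, 258, 1309]) cube([286, 60, 40]);
translate([201, 258, 1589]) cube([286, 60, 40]);


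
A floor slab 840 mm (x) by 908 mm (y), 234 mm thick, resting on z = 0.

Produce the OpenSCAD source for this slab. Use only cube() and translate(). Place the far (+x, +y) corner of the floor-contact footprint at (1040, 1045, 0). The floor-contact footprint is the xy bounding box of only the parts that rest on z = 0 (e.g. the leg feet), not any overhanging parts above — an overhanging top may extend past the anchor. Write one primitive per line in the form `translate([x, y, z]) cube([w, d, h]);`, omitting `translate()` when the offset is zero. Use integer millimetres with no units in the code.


translate([200, 137, 0]) cube([840, 908, 234]);


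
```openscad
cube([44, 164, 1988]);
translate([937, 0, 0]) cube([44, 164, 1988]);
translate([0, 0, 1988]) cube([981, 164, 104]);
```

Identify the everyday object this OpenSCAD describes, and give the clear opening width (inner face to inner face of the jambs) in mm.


A door frame. The clear opening width is 893 mm.

Two 1988 mm tall posts with a header on top — a door frame. The left jamb is 44 mm wide at x = 0; the right jamb starts at x = 937. The clear opening is 937 − 44 = 893 mm.


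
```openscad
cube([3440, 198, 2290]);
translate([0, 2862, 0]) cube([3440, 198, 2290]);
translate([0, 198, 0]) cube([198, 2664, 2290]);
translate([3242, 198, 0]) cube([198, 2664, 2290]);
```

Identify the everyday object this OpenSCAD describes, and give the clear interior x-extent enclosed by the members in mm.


A house (or room) frame. The interior width is 3044 mm.

Four 2290 mm walls enclosing a rectangle with no floor or roof — a room or house frame. Outside width is 3440 mm and wall thickness is 198 mm, so the interior width is 3440 − 2 × 198 = 3044 mm.


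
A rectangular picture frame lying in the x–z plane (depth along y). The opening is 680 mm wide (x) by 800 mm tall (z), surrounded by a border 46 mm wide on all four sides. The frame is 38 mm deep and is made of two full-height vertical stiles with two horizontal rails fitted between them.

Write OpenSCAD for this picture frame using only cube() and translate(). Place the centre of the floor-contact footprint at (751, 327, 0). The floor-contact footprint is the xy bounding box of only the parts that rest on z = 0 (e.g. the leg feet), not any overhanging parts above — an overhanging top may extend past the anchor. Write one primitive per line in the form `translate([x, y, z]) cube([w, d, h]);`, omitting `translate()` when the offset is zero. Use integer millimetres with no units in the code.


translate([365, 308, 0]) cube([46, 38, 892]);
translate([1091, 308, 0]) cube([46, 38, 892]);
translate([411, 308, 0]) cube([680, 38, 46]);
translate([411, 308, 846]) cube([680, 38, 46]);


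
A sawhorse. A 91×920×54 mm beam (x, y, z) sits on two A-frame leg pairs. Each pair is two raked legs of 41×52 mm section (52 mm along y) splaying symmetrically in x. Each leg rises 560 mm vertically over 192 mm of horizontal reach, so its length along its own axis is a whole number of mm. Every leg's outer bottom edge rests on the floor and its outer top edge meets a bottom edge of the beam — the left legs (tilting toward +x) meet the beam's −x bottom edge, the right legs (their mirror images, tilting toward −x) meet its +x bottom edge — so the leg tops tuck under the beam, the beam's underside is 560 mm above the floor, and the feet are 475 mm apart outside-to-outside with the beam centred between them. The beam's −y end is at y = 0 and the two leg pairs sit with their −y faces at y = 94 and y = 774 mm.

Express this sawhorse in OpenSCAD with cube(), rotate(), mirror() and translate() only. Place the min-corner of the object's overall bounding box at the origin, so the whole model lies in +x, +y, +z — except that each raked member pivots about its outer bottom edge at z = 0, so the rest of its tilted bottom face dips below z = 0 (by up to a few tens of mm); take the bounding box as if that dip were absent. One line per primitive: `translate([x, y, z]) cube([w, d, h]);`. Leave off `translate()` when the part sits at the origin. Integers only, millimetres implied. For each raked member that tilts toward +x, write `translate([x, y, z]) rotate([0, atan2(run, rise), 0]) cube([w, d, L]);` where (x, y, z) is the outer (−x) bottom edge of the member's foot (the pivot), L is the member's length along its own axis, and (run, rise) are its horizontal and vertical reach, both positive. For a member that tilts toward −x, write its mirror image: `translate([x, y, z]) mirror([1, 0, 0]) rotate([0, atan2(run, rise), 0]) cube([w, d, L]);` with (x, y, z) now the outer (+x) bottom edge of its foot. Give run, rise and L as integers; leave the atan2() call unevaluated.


translate([192, 0, 560]) cube([91, 920, 54]);
translate([0, 94, 0]) rotate([0, atan2(192, 560), 0]) cube([41, 52, 592]);
translate([475, 94, 0]) mirror([1, 0, 0]) rotate([0, atan2(192, 560), 0]) cube([41, 52, 592]);
translate([0, 774, 0]) rotate([0, atan2(192, 560), 0]) cube([41, 52, 592]);
translate([475, 774, 0]) mirror([1, 0, 0]) rotate([0, atan2(192, 560), 0]) cube([41, 52, 592]);


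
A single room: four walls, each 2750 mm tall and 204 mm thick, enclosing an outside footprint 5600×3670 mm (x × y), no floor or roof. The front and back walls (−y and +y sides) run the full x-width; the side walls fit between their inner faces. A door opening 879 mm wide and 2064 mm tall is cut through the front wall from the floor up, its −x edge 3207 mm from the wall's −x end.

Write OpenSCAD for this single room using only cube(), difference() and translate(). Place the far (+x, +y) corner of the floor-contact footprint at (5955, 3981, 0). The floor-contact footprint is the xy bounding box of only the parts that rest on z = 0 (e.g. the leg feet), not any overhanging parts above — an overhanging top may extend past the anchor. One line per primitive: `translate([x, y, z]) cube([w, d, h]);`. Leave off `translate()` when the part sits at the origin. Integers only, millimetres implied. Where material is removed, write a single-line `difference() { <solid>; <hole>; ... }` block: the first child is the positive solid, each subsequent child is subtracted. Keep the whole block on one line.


difference() { translate([355, 311, 0]) cube([5600, 204, 2750]); translate([3562, 311, 0]) cube([879, 204, 2064]); }
translate([355, 3777, 0]) cube([5600, 204, 2750]);
translate([355, 515, 0]) cube([204, 3262, 2750]);
translate([5751, 515, 0]) cube([204, 3262, 2750]);


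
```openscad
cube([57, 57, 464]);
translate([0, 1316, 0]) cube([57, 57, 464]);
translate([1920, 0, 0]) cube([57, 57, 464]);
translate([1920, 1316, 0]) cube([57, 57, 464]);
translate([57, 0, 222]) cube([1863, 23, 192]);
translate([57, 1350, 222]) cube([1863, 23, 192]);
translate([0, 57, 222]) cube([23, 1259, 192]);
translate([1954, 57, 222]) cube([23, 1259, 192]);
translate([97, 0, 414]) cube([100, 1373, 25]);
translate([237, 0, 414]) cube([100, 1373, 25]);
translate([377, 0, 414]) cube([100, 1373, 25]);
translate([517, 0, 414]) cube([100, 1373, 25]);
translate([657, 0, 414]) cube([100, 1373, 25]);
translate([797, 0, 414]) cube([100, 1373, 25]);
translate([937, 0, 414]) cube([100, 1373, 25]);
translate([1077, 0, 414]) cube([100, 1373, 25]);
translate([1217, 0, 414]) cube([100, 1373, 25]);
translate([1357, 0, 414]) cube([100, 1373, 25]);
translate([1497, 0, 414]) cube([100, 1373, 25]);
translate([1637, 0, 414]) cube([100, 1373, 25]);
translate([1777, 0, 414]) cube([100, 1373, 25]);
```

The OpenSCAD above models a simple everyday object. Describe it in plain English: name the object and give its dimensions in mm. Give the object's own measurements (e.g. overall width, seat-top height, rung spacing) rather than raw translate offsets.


A bed frame 1977 mm long (x) by 1373 mm wide (y). Four 57×57 mm corner posts, 464 mm tall, at the corners of the footprint. Four rails of 23 mm thickness and 192 mm height run between adjacent posts with their undersides at z = 222 mm, their outer faces flush with the outside of the frame (the two x-running rails run between the posts' inner faces; the two y-running rails run between the posts' inner faces). 13 slats, each 100 mm wide (x) and 25 mm thick, lie across the top of the two x-running rails, running the full 1373 mm width of the frame in y; along x they sit between the end posts with a 40 mm gap after the −x posts and between neighbouring slats, leaving 43 mm before the +x posts.


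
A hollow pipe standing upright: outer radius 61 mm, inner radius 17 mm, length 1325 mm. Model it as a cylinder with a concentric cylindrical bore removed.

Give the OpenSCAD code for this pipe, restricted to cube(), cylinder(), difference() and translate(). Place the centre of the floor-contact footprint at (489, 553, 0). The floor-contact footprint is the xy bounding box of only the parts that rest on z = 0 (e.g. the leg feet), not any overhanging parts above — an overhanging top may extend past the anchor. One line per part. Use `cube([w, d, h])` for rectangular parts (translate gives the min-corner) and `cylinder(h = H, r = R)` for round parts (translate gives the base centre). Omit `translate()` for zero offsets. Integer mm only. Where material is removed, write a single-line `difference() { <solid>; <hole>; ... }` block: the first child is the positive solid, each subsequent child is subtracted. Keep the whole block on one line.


difference() { translate([489, 553, 0]) cylinder(h = 1325, r = 61); translate([489, 553, 0]) cylinder(h = 1325, r = 17); }


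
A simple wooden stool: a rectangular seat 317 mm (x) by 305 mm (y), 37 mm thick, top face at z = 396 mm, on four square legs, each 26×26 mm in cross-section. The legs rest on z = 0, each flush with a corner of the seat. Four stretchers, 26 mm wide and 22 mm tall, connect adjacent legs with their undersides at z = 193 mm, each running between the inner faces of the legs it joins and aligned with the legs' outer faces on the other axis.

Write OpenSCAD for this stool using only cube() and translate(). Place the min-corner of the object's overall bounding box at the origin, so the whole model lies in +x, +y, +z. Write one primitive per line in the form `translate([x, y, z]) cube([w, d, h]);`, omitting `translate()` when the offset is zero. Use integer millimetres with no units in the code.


translate([0, 0, 359]) cube([317, 305, 37]);
cube([26, 26, 359]);
translate([291, 0, 0]) cube([26, 26, 359]);
translate([0, 279, 0]) cube([26, 26, 359]);
translate([291, 279, 0]) cube([26, 26, 359]);
translate([26, 0, 193]) cube([265, 26, 22]);
translate([26, 279, 193]) cube([265, 26, 22]);
translate([0, 26, 193]) cube([26, 253, 22]);
translate([291, 26, 193]) cube([26, 253, 22]);


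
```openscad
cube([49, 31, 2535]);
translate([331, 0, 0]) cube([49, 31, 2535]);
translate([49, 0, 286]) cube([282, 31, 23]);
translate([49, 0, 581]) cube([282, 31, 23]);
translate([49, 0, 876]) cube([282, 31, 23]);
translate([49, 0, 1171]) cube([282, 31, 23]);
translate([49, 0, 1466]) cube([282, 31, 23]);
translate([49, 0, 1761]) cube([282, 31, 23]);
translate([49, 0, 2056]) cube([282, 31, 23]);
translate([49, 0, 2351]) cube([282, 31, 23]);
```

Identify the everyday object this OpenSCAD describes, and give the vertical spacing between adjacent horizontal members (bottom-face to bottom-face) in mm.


A ladder. The rung spacing is 295 mm.

Two tall 49×31 posts with 8 short bars between them — a ladder. Adjacent rungs sit at z = 286 and z = 581, so the spacing is 581 − 286 = 295 mm.
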